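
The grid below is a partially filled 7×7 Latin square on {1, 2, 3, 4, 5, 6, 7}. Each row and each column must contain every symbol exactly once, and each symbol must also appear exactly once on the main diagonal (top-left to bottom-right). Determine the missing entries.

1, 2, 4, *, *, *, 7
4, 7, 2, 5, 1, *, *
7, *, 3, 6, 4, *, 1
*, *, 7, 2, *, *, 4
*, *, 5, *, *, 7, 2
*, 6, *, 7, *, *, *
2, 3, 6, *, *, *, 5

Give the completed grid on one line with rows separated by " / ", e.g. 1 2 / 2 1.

1 2 4 3 5 6 7 / 4 7 2 5 1 3 6 / 7 5 3 6 4 2 1 / 6 1 7 2 3 5 4 / 3 4 5 1 6 7 2 / 5 6 1 7 2 4 3 / 2 3 6 4 7 1 5

(r1,c4) = 3
(r3,c2) = 5
(r3,c6) = 2
(r4,c2) = 1
(r5,c2) = 4
(r5,c4) = 1
(r5,c5) = 6
(r6,c3) = 1
(r6,c6) = 4
(r6,c7) = 3
(r7,c4) = 4
(r7,c5) = 7
(r7,c6) = 1
(r1,c5) = 5
(r1,c6) = 6
(r2,c6) = 3
(r2,c7) = 6
(r4,c5) = 3
(r4,c6) = 5
(r5,c1) = 3
(r6,c1) = 5
(r6,c5) = 2
(r4,c1) = 6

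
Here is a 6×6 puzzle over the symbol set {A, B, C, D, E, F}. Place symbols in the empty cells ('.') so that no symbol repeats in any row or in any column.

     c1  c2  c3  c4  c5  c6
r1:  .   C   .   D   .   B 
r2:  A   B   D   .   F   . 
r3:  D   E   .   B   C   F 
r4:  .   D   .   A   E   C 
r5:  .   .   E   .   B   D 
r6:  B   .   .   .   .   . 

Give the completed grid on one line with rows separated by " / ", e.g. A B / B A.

(r1,c5): row 1 has {B,C,D}; column 5 has {B,C,E,F}, so it must be A.
(r2,c6): row 2 has {A,B,D,F}; column 6 has {B,C,D,F}, so it must be E.
(r3,c3): row 3 has {B,C,D,E,F}; column 3 has {D,E}, so it must be A.
(r4,c1): row 4 has {A,C,D,E}; column 1 has {A,B,D}, so it must be F.
(r4,c3): row 4 has {A,C,D,E,F}; column 3 has {A,D,E}, so it must be B.
(r5,c1): row 5 has {B,D,E}; column 1 has {A,B,D,F}, so it must be C.
(r5,c4): row 5 has {B,C,D,E}; column 4 has {A,B,D}, so it must be F.
(r6,c5): row 6 has {B}; column 5 has {A,B,C,E,F}, so it must be D.
(r6,c6): row 6 has {B,D}; column 6 has {B,C,D,E,F}, so it must be A.
(r1,c1): row 1 has {A,B,C,D}; column 1 has {A,B,C,D,F}, so it must be E.
(r1,c3): row 1 has {A,B,C,D,E}; column 3 has {A,B,D,E}, so it must be F.
(r2,c4): row 2 has {A,B,D,E,F}; column 4 has {A,B,D,F}, so it must be C.
(r5,c2): row 5 has {B,C,D,E,F}; column 2 has {B,C,D,E}, so it must be A.
(r6,c2): row 6 has {A,B,D}; column 2 has {A,B,C,D,E}, so it must be F.
(r6,c3): row 6 has {A,B,D,F}; column 3 has {A,B,D,E,F}, so it must be C.
(r6,c4): row 6 has {A,B,C,D,F}; column 4 has {A,B,C,D,F}, so it must be E.

E C F D A B / A B D C F E / D E A B C F / F D B A E C / C A E F B D / B F C E D A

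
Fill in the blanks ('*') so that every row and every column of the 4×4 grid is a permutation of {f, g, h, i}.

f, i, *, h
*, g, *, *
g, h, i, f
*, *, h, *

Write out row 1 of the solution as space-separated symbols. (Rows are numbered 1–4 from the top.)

Cell (r1,c3): row 1 has {f,h,i}; column 3 has {h,i} → g.

f i g h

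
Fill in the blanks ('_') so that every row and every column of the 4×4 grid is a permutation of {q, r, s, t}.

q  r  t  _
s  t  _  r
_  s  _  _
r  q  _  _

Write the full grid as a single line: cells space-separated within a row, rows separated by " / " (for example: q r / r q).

q r t s / s t q r / t s r q / r q s t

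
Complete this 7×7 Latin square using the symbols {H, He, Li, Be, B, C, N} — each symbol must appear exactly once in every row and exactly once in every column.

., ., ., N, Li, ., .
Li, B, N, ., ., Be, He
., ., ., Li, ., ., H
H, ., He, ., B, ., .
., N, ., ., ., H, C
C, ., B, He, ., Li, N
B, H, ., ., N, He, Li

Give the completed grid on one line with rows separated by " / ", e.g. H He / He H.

Be He H N Li C B / Li B N H C Be He / N C Be Li He B H / H Li He C B N Be / He N Li B Be H C / C Be B He H Li N / B H C Be N He Li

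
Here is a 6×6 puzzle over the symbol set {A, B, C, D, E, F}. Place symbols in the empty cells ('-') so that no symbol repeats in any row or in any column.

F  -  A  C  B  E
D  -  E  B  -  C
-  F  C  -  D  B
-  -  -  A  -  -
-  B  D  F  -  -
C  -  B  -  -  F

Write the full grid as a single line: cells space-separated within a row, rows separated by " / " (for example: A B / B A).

F D A C B E / D A E B F C / A F C E D B / B C F A E D / E B D F C A / C E B D A F

row 1 has {A,B,C,E,F}; column 2 has {B,F} — only D is left for (r1,c2).
row 2 has {B,C,D,E}; column 2 has {B,D,F} — only A is left for (r2,c2).
row 2 has {A,B,C,D,E}; column 5 has {B,D} — only F is left for (r2,c5).
row 3 has {B,C,D,F}; column 4 has {A,B,C,F} — only E is left for (r3,c4).
row 4 has {A}; column 3 has {A,B,C,D,E} — only F is left for (r4,c3).
row 4 has {A,F}; column 6 has {B,C,E,F} — only D is left for (r4,c6).
row 5 has {B,D,F}; column 6 has {B,C,D,E,F} — only A is left for (r5,c6).
row 6 has {B,C,F}; column 2 has {A,B,D,F} — only E is left for (r6,c2).
row 6 has {B,C,E,F}; column 4 has {A,B,C,E,F} — only D is left for (r6,c4).
row 6 has {B,C,D,E,F}; column 5 has {B,D,F} — only A is left for (r6,c5).
row 3 has {B,C,D,E,F}; column 1 has {C,D,F} — only A is left for (r3,c1).
row 4 has {A,D,F}; column 2 has {A,B,D,E,F} — only C is left for (r4,c2).
row 4 has {A,C,D,F}; column 5 has {A,B,D,F} — only E is left for (r4,c5).
row 5 has {A,B,D,F}; column 1 has {A,C,D,F} — only E is left for (r5,c1).
row 5 has {A,B,D,E,F}; column 5 has {A,B,D,E,F} — only C is left for (r5,c5).
row 4 has {A,C,D,E,F}; column 1 has {A,C,D,E,F} — only B is left for (r4,c1).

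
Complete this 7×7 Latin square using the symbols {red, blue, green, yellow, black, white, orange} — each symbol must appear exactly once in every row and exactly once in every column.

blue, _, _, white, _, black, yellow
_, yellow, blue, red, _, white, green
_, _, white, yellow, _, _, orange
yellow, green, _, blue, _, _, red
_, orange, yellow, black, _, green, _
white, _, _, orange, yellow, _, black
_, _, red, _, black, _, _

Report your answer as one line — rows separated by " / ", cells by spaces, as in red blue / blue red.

At row 1, column 2: row 1 has {blue,yellow,black,white}; column 2 has {green,yellow,orange}; that leaves red.
At row 2, column 5: row 2 has {red,blue,green,yellow,white}; column 5 has {yellow,black}; that leaves orange.
At row 4, column 5: row 4 has {red,blue,green,yellow}; column 5 has {yellow,black,orange}; that leaves white.
At row 4, column 6: row 4 has {red,blue,green,yellow,white}; column 6 has {green,black,white}; that leaves orange.
At row 5, column 1: row 5 has {green,yellow,black,orange}; column 1 has {blue,yellow,white}; that leaves red.
At row 5, column 5: row 5 has {red,green,yellow,black,orange}; column 5 has {yellow,black,white,orange}; that leaves blue.
At row 5, column 7: row 5 has {red,blue,green,yellow,black,orange}; column 7 has {red,green,yellow,black,orange}; that leaves white.
At row 6, column 2: row 6 has {yellow,black,white,orange}; column 2 has {red,green,yellow,orange}; that leaves blue.
At row 6, column 3: row 6 has {blue,yellow,black,white,orange}; column 3 has {red,blue,yellow,white}; that leaves green.
At row 6, column 6: row 6 has {blue,green,yellow,black,white,orange}; column 6 has {green,black,white,orange}; that leaves red.
At row 7, column 2: row 7 has {red,black}; column 2 has {red,blue,green,yellow,orange}; that leaves white.
At row 7, column 4: row 7 has {red,black,white}; column 4 has {red,blue,yellow,black,white,orange}; that leaves green.
At row 7, column 7: row 7 has {red,green,black,white}; column 7 has {red,green,yellow,black,white,orange}; that leaves blue.
At row 1, column 3: row 1 has {red,blue,yellow,black,white}; column 3 has {red,blue,green,yellow,white}; that leaves orange.
At row 1, column 5: row 1 has {red,blue,yellow,black,white,orange}; column 5 has {blue,yellow,black,white,orange}; that leaves green.
At row 2, column 1: row 2 has {red,blue,green,yellow,white,orange}; column 1 has {red,blue,yellow,white}; that leaves black.
At row 3, column 1: row 3 has {yellow,white,orange}; column 1 has {red,blue,yellow,black,white}; that leaves green.
At row 3, column 2: row 3 has {green,yellow,white,orange}; column 2 has {red,blue,green,yellow,white,orange}; that leaves black.
At row 3, column 5: row 3 has {green,yellow,black,white,orange}; column 5 has {blue,green,yellow,black,white,orange}; that leaves red.
At row 3, column 6: row 3 has {red,green,yellow,black,white,orange}; column 6 has {red,green,black,white,orange}; that leaves blue.
At row 4, column 3: row 4 has {red,blue,green,yellow,white,orange}; column 3 has {red,blue,green,yellow,white,orange}; that leaves black.
At row 7, column 1: row 7 has {red,blue,green,black,white}; column 1 has {red,blue,green,yellow,black,white}; that leaves orange.
At row 7, column 6: row 7 has {red,blue,green,black,white,orange}; column 6 has {red,blue,green,black,white,orange}; that leaves yellow.

blue red orange white green black yellow / black yellow blue red orange white green / green black white yellow red blue orange / yellow green black blue white orange red / red orange yellow black blue green white / white blue green orange yellow red black / orange white red green black yellow blue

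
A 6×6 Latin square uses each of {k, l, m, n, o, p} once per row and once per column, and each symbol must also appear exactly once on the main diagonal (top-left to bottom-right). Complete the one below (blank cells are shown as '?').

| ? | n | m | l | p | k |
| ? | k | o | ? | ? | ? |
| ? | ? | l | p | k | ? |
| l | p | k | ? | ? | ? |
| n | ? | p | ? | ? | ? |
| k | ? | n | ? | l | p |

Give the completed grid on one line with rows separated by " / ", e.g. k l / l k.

o n m l p k / p k o m n l / m o l p k n / l p k n o m / n l p k m o / k m n o l p

(r1,c1): row 1 has {k,l,m,n,p}; column 1 has {k,l,n}; the diagonal has {k,l,p}, so it must be o.
(r3,c1): row 3 has {k,l,p}; column 1 has {k,l,n,o}, so it must be m.
(r3,c2): row 3 has {k,l,m,p}; column 2 has {k,n,p}, so it must be o.
(r3,c6): row 3 has {k,l,m,o,p}; column 6 has {k,p}, so it must be n.
(r5,c5): row 5 has {n,p}; column 5 has {k,l,p}; the diagonal has {k,l,o,p}, so it must be m.
(r6,c2): row 6 has {k,l,n,p}; column 2 has {k,n,o,p}, so it must be m.
(r6,c4): row 6 has {k,l,m,n,p}; column 4 has {l,p}, so it must be o.
(r2,c1): row 2 has {k,o}; column 1 has {k,l,m,n,o}, so it must be p.
(r2,c5): row 2 has {k,o,p}; column 5 has {k,l,m,p}, so it must be n.
(r4,c4): row 4 has {k,l,p}; column 4 has {l,o,p}; the diagonal has {k,l,m,o,p}, so it must be n.
(r4,c5): row 4 has {k,l,n,p}; column 5 has {k,l,m,n,p}, so it must be o.
(r4,c6): row 4 has {k,l,n,o,p}; column 6 has {k,n,p}, so it must be m.
(r5,c2): row 5 has {m,n,p}; column 2 has {k,m,n,o,p}, so it must be l.
(r5,c4): row 5 has {l,m,n,p}; column 4 has {l,n,o,p}, so it must be k.
(r5,c6): row 5 has {k,l,m,n,p}; column 6 has {k,m,n,p}, so it must be o.
(r2,c4): row 2 has {k,n,o,p}; column 4 has {k,l,n,o,p}, so it must be m.
(r2,c6): row 2 has {k,m,n,o,p}; column 6 has {k,m,n,o,p}, so it must be l.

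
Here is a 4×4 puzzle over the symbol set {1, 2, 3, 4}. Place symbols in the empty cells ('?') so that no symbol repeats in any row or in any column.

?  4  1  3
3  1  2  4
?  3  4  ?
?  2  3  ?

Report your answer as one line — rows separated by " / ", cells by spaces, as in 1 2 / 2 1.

(r1,c1) = 2
(r3,c1) = 1
(r3,c4) = 2
(r4,c1) = 4
(r4,c4) = 1

2 4 1 3 / 3 1 2 4 / 1 3 4 2 / 4 2 3 1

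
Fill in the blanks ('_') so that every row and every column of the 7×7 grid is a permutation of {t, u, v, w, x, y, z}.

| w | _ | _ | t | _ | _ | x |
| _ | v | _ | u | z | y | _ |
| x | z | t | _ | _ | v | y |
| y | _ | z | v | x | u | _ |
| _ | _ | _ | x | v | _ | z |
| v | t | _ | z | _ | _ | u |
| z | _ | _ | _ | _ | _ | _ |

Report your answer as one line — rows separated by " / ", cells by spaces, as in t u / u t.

w u v t y z x / t v x u z y w / x z t w u v y / y w z v x u t / u y w x v t z / v t y z w x u / z x u y t w v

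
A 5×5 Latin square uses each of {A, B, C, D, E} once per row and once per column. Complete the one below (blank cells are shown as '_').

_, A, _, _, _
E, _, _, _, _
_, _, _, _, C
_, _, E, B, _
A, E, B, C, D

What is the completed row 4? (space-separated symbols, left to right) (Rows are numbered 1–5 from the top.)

(r4,c5): row 4 has {B,E}; column 5 has {C,D}, so it must be A.
(r2,c5): row 2 has {E}; column 5 has {A,C,D}, so it must be B.
(r1,c5): row 1 has {A}; column 5 has {A,B,C,D}, so it must be E.
(r1,c4): row 1 has {A,E}; column 4 has {B,C}, so it must be D.
(r2,c4): row 2 has {B,E}; column 4 has {B,C,D}, so it must be A.
(r3,c4): row 3 has {C}; column 4 has {A,B,C,D}, so it must be E.
(r1,c3): row 1 has {A,D,E}; column 3 has {B,E}, so it must be C.
(r2,c3): row 2 has {A,B,E}; column 3 has {B,C,E}, so it must be D.
(r3,c3): row 3 has {C,E}; column 3 has {B,C,D,E}, so it must be A.
(r1,c1): row 1 has {A,C,D,E}; column 1 has {A,E}, so it must be B.
(r2,c2): row 2 has {A,B,D,E}; column 2 has {A,E}, so it must be C.
(r3,c1): row 3 has {A,C,E}; column 1 has {A,B,E}, so it must be D.
(r3,c2): row 3 has {A,C,D,E}; column 2 has {A,C,E}, so it must be B.
(r4,c1): row 4 has {A,B,E}; column 1 has {A,B,D,E}, so it must be C.
(r4,c2): row 4 has {A,B,C,E}; column 2 has {A,B,C,E}, so it must be D.

C D E B A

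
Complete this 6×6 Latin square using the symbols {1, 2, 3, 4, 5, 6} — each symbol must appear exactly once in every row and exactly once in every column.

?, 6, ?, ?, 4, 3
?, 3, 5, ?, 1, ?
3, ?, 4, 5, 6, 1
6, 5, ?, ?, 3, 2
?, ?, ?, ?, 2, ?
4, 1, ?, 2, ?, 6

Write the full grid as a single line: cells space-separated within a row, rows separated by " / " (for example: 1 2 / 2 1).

5 6 2 1 4 3 / 2 3 5 6 1 4 / 3 2 4 5 6 1 / 6 5 1 4 3 2 / 1 4 6 3 2 5 / 4 1 3 2 5 6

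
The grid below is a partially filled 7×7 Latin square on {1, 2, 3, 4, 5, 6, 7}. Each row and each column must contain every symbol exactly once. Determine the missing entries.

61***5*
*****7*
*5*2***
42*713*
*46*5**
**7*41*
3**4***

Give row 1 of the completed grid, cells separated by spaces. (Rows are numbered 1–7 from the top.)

6 1 2 3 7 5 4

(r1,c4) = 3
(r4,c3) = 5
(r4,c7) = 6
(r5,c4) = 1
(r5,c6) = 2
(r7,c6) = 6
(r3,c6) = 4
(r5,c1) = 7
(r5,c7) = 3
(r7,c2) = 7
(r7,c5) = 2
(r1,c5) = 7
(r3,c1) = 1
(r3,c3) = 3
(r3,c5) = 6
(r3,c7) = 7
(r7,c3) = 1
(r7,c7) = 5
(r2,c5) = 3
(r6,c7) = 2
(r1,c7) = 4
(r2,c2) = 6
(r2,c4) = 5
(r2,c7) = 1
(r6,c1) = 5
(r6,c2) = 3
(r6,c4) = 6
(r1,c3) = 2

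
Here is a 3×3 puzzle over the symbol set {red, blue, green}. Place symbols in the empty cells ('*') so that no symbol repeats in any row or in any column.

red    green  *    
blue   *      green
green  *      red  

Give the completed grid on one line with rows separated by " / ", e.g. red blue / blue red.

red green blue / blue red green / green blue red

(r1,c3) = blue
(r2,c2) = red
(r3,c2) = blue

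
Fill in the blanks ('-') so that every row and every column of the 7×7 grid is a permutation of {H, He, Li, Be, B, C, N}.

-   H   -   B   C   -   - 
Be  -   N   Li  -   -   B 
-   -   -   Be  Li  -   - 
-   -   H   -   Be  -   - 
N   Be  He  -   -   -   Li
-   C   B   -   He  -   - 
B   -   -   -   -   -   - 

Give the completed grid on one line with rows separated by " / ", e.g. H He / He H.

(r2,c2) = He
(r2,c5) = H
(r2,c6) = C
(r3,c3) = C
(r5,c5) = B
(r5,c6) = H
(r7,c5) = N
(r5,c4) = C
(r7,c2) = Li
(r7,c3) = Be
(r7,c6) = He
(r1,c3) = Li
(r7,c4) = H
(r7,c7) = C
(r1,c1) = He
(r3,c1) = H
(r6,c1) = Li
(r6,c4) = N
(r6,c6) = Be
(r6,c7) = H
(r1,c6) = N
(r1,c7) = Be
(r3,c6) = B
(r4,c1) = C
(r4,c4) = He
(r4,c6) = Li
(r4,c7) = N
(r3,c2) = N
(r3,c7) = He
(r4,c2) = B

He H Li B C N Be / Be He N Li H C B / H N C Be Li B He / C B H He Be Li N / N Be He C B H Li / Li C B N He Be H / B Li Be H N He C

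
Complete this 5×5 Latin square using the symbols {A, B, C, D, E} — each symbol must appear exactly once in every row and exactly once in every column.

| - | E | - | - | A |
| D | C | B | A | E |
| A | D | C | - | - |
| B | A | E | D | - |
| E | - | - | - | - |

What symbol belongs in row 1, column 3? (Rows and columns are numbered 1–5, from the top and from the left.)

D

row 1 has {A,E}; column 1 has {A,B,D,E} — only C is left for (r1,c1).
row 1 has {A,C,E}; column 3 has {B,C,E} — only D is left for (r1,c3).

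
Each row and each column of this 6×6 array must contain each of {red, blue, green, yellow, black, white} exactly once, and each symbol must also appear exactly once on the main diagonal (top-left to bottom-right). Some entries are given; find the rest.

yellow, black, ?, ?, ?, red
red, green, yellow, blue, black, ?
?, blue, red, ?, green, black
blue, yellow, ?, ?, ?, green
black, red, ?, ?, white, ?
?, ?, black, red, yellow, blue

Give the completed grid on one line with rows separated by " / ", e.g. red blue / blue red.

(r1,c5) = blue
(r2,c6) = white
(r3,c1) = white
(r3,c4) = yellow
(r4,c3) = white
(r4,c4) = black
(r4,c5) = red
(r5,c4) = green
(r5,c6) = yellow
(r6,c1) = green
(r6,c2) = white
(r1,c3) = green
(r1,c4) = white
(r5,c3) = blue

yellow black green white blue red / red green yellow blue black white / white blue red yellow green black / blue yellow white black red green / black red blue green white yellow / green white black red yellow blue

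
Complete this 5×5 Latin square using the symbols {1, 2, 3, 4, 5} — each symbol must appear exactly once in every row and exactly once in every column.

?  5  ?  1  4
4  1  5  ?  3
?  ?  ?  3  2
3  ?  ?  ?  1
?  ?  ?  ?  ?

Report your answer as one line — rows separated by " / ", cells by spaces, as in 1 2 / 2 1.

2 5 3 1 4 / 4 1 5 2 3 / 5 4 1 3 2 / 3 2 4 5 1 / 1 3 2 4 5

(r1,c1): row 1 has {1,4,5}; column 1 has {3,4}, so it must be 2.
(r1,c3): row 1 has {1,2,4,5}; column 3 has {5}, so it must be 3.
(r2,c4): row 2 has {1,3,4,5}; column 4 has {1,3}, so it must be 2.
(r3,c2): row 3 has {2,3}; column 2 has {1,5}, so it must be 4.
(r3,c3): row 3 has {2,3,4}; column 3 has {3,5}, so it must be 1.
(r4,c2): row 4 has {1,3}; column 2 has {1,4,5}, so it must be 2.
(r4,c3): row 4 has {1,2,3}; column 3 has {1,3,5}, so it must be 4.
(r4,c4): row 4 has {1,2,3,4}; column 4 has {1,2,3}, so it must be 5.
(r5,c2): row 5 is empty so far; column 2 has {1,2,4,5}, so it must be 3.
(r5,c3): row 5 has {3}; column 3 has {1,3,4,5}, so it must be 2.
(r5,c4): row 5 has {2,3}; column 4 has {1,2,3,5}, so it must be 4.
(r5,c5): row 5 has {2,3,4}; column 5 has {1,2,3,4}, so it must be 5.
(r3,c1): row 3 has {1,2,3,4}; column 1 has {2,3,4}, so it must be 5.
(r5,c1): row 5 has {2,3,4,5}; column 1 has {2,3,4,5}, so it must be 1.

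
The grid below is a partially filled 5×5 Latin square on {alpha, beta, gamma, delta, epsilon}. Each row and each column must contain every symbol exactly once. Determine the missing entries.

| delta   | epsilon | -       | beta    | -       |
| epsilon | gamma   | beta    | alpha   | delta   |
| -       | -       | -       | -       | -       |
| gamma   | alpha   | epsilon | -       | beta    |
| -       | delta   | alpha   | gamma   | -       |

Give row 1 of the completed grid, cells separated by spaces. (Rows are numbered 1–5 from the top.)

(r1,c3): row 1 has {beta,delta,epsilon}; column 3 has {alpha,beta,epsilon}, so it must be gamma.
(r1,c5): row 1 has {beta,gamma,delta,epsilon}; column 5 has {beta,delta}, so it must be alpha.

delta epsilon gamma beta alpha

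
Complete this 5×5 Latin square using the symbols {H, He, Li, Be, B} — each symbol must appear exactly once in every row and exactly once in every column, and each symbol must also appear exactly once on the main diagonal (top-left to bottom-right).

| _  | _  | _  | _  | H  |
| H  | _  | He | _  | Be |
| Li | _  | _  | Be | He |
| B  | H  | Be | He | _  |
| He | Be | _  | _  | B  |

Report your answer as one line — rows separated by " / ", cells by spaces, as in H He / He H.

At row 1, column 1: row 1 has {H}; column 1 has {H,He,Li,B}; the diagonal has {He,B}; that leaves Be.
At row 2, column 2: row 2 has {H,He,Be}; column 2 has {H,Be}; the diagonal has {He,Be,B}; that leaves Li.
At row 2, column 4: row 2 has {H,He,Li,Be}; column 4 has {He,Be}; that leaves B.
At row 3, column 2: row 3 has {He,Li,Be}; column 2 has {H,Li,Be}; that leaves B.
At row 3, column 3: row 3 has {He,Li,Be,B}; column 3 has {He,Be}; the diagonal has {He,Li,Be,B}; that leaves H.
At row 4, column 5: row 4 has {H,He,Be,B}; column 5 has {H,He,Be,B}; that leaves Li.
At row 5, column 3: row 5 has {He,Be,B}; column 3 has {H,He,Be}; that leaves Li.
At row 5, column 4: row 5 has {He,Li,Be,B}; column 4 has {He,Be,B}; that leaves H.
At row 1, column 2: row 1 has {H,Be}; column 2 has {H,Li,Be,B}; that leaves He.
At row 1, column 3: row 1 has {H,He,Be}; column 3 has {H,He,Li,Be}; that leaves B.
At row 1, column 4: row 1 has {H,He,Be,B}; column 4 has {H,He,Be,B}; that leaves Li.

Be He B Li H / H Li He B Be / Li B H Be He / B H Be He Li / He Be Li H B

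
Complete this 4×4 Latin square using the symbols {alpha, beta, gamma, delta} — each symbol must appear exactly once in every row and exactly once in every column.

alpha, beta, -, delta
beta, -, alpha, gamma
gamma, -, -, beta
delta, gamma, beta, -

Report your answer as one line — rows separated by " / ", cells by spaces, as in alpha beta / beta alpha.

At row 1, column 3: row 1 has {alpha,beta,delta}; column 3 has {alpha,beta}; that leaves gamma.
At row 2, column 2: row 2 has {alpha,beta,gamma}; column 2 has {beta,gamma}; that leaves delta.
At row 3, column 2: row 3 has {beta,gamma}; column 2 has {beta,gamma,delta}; that leaves alpha.
At row 3, column 3: row 3 has {alpha,beta,gamma}; column 3 has {alpha,beta,gamma}; that leaves delta.
At row 4, column 4: row 4 has {beta,gamma,delta}; column 4 has {beta,gamma,delta}; that leaves alpha.

alpha beta gamma delta / beta delta alpha gamma / gamma alpha delta beta / delta gamma beta alpha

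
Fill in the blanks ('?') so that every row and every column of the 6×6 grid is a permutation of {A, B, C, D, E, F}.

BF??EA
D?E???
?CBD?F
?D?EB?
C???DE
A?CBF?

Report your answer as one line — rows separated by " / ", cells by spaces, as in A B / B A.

B F D C E A / D A E F C B / E C B D A F / F D A E B C / C B F A D E / A E C B F D

Cell (r1,c3): row 1 has {A,B,E,F}; column 3 has {B,C,E} → D.
Cell (r1,c4): row 1 has {A,B,D,E,F}; column 4 has {B,D,E} → C.
Cell (r3,c1): row 3 has {B,C,D,F}; column 1 has {A,B,C,D} → E.
Cell (r3,c5): row 3 has {B,C,D,E,F}; column 5 has {B,D,E,F} → A.
Cell (r4,c1): row 4 has {B,D,E}; column 1 has {A,B,C,D,E} → F.
Cell (r4,c3): row 4 has {B,D,E,F}; column 3 has {B,C,D,E} → A.
Cell (r4,c6): row 4 has {A,B,D,E,F}; column 6 has {A,E,F} → C.
Cell (r5,c3): row 5 has {C,D,E}; column 3 has {A,B,C,D,E} → F.
Cell (r5,c4): row 5 has {C,D,E,F}; column 4 has {B,C,D,E} → A.
Cell (r6,c2): row 6 has {A,B,C,F}; column 2 has {C,D,F} → E.
Cell (r6,c6): row 6 has {A,B,C,E,F}; column 6 has {A,C,E,F} → D.
Cell (r2,c4): row 2 has {D,E}; column 4 has {A,B,C,D,E} → F.
Cell (r2,c5): row 2 has {D,E,F}; column 5 has {A,B,D,E,F} → C.
Cell (r2,c6): row 2 has {C,D,E,F}; column 6 has {A,C,D,E,F} → B.
Cell (r5,c2): row 5 has {A,C,D,E,F}; column 2 has {C,D,E,F} → B.
Cell (r2,c2): row 2 has {B,C,D,E,F}; column 2 has {B,C,D,E,F} → A.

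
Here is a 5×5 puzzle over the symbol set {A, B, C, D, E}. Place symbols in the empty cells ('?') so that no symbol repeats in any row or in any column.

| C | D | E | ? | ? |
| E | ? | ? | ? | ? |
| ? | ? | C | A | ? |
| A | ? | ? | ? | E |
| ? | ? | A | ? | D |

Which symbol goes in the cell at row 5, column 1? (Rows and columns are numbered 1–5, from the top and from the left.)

(r1,c4) = B
(r1,c5) = A
(r3,c5) = B
(r5,c1) = B

B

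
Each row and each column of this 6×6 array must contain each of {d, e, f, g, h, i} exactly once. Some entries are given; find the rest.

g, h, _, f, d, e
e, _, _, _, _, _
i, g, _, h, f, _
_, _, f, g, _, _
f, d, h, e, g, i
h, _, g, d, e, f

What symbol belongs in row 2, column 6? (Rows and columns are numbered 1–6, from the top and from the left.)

g

At row 1, column 3: row 1 has {d,e,f,g,h}; column 3 has {f,g,h}; that leaves i.
At row 2, column 3: row 2 has {e}; column 3 has {f,g,h,i}; that leaves d.
At row 2, column 4: row 2 has {d,e}; column 4 has {d,e,f,g,h}; that leaves i.
At row 2, column 5: row 2 has {d,e,i}; column 5 has {d,e,f,g}; that leaves h.
At row 2, column 6: row 2 has {d,e,h,i}; column 6 has {e,f,i}; that leaves g.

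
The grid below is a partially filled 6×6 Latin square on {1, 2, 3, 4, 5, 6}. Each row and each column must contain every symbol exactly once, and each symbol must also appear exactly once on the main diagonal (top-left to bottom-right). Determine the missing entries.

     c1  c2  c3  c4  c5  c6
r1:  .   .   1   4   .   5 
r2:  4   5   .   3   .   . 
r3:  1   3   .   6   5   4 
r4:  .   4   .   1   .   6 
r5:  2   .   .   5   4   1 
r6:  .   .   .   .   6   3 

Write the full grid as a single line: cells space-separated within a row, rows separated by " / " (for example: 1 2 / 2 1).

(r1,c1) = 6
(r1,c2) = 2
(r1,c5) = 3
(r2,c6) = 2
(r3,c3) = 2
(r4,c5) = 2
(r5,c2) = 6
(r5,c3) = 3
(r6,c1) = 5
(r6,c2) = 1
(r6,c3) = 4
(r6,c4) = 2
(r2,c3) = 6
(r2,c5) = 1
(r4,c1) = 3
(r4,c3) = 5

6 2 1 4 3 5 / 4 5 6 3 1 2 / 1 3 2 6 5 4 / 3 4 5 1 2 6 / 2 6 3 5 4 1 / 5 1 4 2 6 3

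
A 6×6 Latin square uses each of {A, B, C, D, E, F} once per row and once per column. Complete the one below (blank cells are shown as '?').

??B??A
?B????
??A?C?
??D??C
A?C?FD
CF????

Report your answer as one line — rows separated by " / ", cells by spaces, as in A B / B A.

F C B D E A / D B F C A E / B D A E C F / E A D F B C / A E C B F D / C F E A D B

(r5,c2): row 5 has {A,C,D,F}; column 2 has {B,F}, so it must be E.
(r5,c4): row 5 has {A,C,D,E,F}; column 4 is empty so far, so it must be B.
(r6,c3): row 6 has {C,F}; column 3 has {A,B,C,D}, so it must be E.
(r6,c6): row 6 has {C,E,F}; column 6 has {A,C,D}, so it must be B.
(r2,c3): row 2 has {B}; column 3 has {A,B,C,D,E}, so it must be F.
(r2,c6): row 2 has {B,F}; column 6 has {A,B,C,D}, so it must be E.
(r3,c2): row 3 has {A,C}; column 2 has {B,E,F}, so it must be D.
(r3,c6): row 3 has {A,C,D}; column 6 has {A,B,C,D,E}, so it must be F.
(r4,c2): row 4 has {C,D}; column 2 has {B,D,E,F}, so it must be A.
(r1,c2): row 1 has {A,B}; column 2 has {A,B,D,E,F}, so it must be C.
(r2,c1): row 2 has {B,E,F}; column 1 has {A,C}, so it must be D.
(r2,c5): row 2 has {B,D,E,F}; column 5 has {C,F}, so it must be A.
(r3,c4): row 3 has {A,C,D,F}; column 4 has {B}, so it must be E.
(r4,c4): row 4 has {A,C,D}; column 4 has {B,E}, so it must be F.
(r6,c5): row 6 has {B,C,E,F}; column 5 has {A,C,F}, so it must be D.
(r1,c4): row 1 has {A,B,C}; column 4 has {B,E,F}, so it must be D.
(r1,c5): row 1 has {A,B,C,D}; column 5 has {A,C,D,F}, so it must be E.
(r2,c4): row 2 has {A,B,D,E,F}; column 4 has {B,D,E,F}, so it must be C.
(r3,c1): row 3 has {A,C,D,E,F}; column 1 has {A,C,D}, so it must be B.
(r4,c1): row 4 has {A,C,D,F}; column 1 has {A,B,C,D}, so it must be E.
(r4,c5): row 4 has {A,C,D,E,F}; column 5 has {A,C,D,E,F}, so it must be B.
(r6,c4): row 6 has {B,C,D,E,F}; column 4 has {B,C,D,E,F}, so it must be A.
(r1,c1): row 1 has {A,B,C,D,E}; column 1 has {A,B,C,D,E}, so it must be F.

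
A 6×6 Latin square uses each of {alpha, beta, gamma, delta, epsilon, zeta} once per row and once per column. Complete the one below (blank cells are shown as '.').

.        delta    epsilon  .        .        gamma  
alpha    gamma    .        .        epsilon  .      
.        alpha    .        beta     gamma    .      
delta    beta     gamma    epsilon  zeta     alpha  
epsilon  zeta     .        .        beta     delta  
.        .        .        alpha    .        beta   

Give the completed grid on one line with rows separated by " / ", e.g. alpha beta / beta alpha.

beta delta epsilon zeta alpha gamma / alpha gamma beta delta epsilon zeta / zeta alpha delta beta gamma epsilon / delta beta gamma epsilon zeta alpha / epsilon zeta alpha gamma beta delta / gamma epsilon zeta alpha delta beta

(r1,c4) = zeta
(r1,c5) = alpha
(r2,c4) = delta
(r2,c6) = zeta
(r3,c1) = zeta
(r3,c3) = delta
(r3,c6) = epsilon
(r5,c3) = alpha
(r5,c4) = gamma
(r6,c1) = gamma
(r6,c2) = epsilon
(r6,c3) = zeta
(r6,c5) = delta
(r1,c1) = beta
(r2,c3) = beta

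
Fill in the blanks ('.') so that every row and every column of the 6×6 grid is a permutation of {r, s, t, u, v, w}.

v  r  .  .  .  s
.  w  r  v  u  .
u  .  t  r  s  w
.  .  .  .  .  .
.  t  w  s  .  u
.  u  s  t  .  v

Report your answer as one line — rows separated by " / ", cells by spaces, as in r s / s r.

v r u w t s / s w r v u t / u v t r s w / t s v u w r / r t w s v u / w u s t r v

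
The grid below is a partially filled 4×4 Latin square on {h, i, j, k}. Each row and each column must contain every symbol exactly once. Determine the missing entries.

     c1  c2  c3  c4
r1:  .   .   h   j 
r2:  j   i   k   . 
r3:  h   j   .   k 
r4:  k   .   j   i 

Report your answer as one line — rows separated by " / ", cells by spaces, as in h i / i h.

Cell (r1,c1): row 1 has {h,j}; column 1 has {h,j,k} → i.
Cell (r1,c2): row 1 has {h,i,j}; column 2 has {i,j} → k.
Cell (r2,c4): row 2 has {i,j,k}; column 4 has {i,j,k} → h.
Cell (r3,c3): row 3 has {h,j,k}; column 3 has {h,j,k} → i.
Cell (r4,c2): row 4 has {i,j,k}; column 2 has {i,j,k} → h.

i k h j / j i k h / h j i k / k h j i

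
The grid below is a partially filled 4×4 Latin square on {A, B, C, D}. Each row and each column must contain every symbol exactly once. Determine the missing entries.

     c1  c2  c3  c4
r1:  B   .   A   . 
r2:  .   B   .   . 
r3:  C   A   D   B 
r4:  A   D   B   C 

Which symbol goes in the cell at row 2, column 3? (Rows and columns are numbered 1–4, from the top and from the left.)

C

Cell (r1,c2): row 1 has {A,B}; column 2 has {A,B,D} → C.
Cell (r1,c4): row 1 has {A,B,C}; column 4 has {B,C} → D.
Cell (r2,c1): row 2 has {B}; column 1 has {A,B,C} → D.
Cell (r2,c3): row 2 has {B,D}; column 3 has {A,B,D} → C.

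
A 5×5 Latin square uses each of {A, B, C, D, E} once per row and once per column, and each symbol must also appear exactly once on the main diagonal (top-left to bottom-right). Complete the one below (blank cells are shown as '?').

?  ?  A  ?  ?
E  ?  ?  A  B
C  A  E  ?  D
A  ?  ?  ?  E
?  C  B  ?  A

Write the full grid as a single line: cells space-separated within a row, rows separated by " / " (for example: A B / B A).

B E A D C / E D C A B / C A E B D / A B D C E / D C B E A

(r1,c5) = C
(r2,c2) = D
(r2,c3) = C
(r3,c4) = B
(r4,c2) = B
(r4,c3) = D
(r4,c4) = C
(r5,c1) = D
(r5,c4) = E
(r1,c1) = B
(r1,c2) = E
(r1,c4) = D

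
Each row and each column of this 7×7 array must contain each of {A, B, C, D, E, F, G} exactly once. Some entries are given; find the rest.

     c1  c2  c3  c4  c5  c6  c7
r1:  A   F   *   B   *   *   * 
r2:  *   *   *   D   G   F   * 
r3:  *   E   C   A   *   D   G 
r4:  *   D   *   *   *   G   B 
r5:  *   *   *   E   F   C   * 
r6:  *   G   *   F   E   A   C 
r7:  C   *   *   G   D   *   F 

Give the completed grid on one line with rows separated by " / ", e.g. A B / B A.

A F G B C E D / B C A D G F E / F E C A B D G / E D F C A G B / G B D E F C A / D G B F E A C / C A E G D B F

(r1,c5) = C
(r1,c6) = E
(r1,c7) = D
(r3,c5) = B
(r4,c4) = C
(r4,c5) = A
(r5,c7) = A
(r7,c6) = B
(r1,c3) = G
(r2,c7) = E
(r3,c1) = F
(r4,c1) = E
(r4,c3) = F
(r5,c2) = B
(r5,c3) = D
(r6,c3) = B
(r7,c2) = A
(r7,c3) = E
(r2,c1) = B
(r2,c2) = C
(r2,c3) = A
(r5,c1) = G
(r6,c1) = D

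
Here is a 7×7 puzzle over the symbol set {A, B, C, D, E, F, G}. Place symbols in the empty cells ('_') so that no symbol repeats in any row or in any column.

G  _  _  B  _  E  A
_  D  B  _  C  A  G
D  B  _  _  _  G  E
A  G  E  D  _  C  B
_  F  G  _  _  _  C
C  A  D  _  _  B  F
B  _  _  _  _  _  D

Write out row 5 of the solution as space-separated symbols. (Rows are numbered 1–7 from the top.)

row 1 has {A,B,E,G}; column 2 has {A,B,D,F,G} — only C is left for (r1,c2).
row 1 has {A,B,C,E,G}; column 3 has {B,D,E,G} — only F is left for (r1,c3).
row 1 has {A,B,C,E,F,G}; column 5 has {C} — only D is left for (r1,c5).
row 4 has {A,B,C,D,E,G}; column 5 has {C,D} — only F is left for (r4,c5).
row 5 has {C,F,G}; column 1 has {A,B,C,D,G} — only E is left for (r5,c1).
row 5 has {C,E,F,G}; column 4 has {B,D} — only A is left for (r5,c4).
row 5 has {A,C,E,F,G}; column 5 has {C,D,F} — only B is left for (r5,c5).
row 5 has {A,B,C,E,F,G}; column 6 has {A,B,C,E,G} — only D is left for (r5,c6).

E F G A B D C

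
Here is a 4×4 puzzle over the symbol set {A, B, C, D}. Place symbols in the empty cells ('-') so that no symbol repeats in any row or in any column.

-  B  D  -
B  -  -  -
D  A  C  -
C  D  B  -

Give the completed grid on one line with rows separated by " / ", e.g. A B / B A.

A B D C / B C A D / D A C B / C D B A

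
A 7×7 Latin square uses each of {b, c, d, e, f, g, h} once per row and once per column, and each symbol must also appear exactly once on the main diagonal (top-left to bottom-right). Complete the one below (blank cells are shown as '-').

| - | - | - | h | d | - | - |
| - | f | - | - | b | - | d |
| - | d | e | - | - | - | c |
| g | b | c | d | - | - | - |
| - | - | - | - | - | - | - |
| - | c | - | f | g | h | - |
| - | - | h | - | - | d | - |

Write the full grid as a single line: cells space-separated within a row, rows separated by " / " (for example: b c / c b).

b g f h d c e / h f g c b e d / f d e g h b c / g b c d e f h / d h b e c g f / e c d f g h b / c e h b f d g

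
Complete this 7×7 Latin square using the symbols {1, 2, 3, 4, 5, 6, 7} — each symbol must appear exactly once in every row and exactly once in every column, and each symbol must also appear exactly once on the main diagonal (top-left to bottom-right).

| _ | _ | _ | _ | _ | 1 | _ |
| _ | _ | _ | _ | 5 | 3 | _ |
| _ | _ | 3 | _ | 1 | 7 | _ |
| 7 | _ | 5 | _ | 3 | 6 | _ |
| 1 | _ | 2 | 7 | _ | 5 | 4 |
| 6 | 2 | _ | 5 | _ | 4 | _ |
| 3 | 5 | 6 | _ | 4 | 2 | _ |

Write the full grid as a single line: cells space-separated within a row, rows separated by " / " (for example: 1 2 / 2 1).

(r5,c5) = 6
(r6,c5) = 7
(r7,c4) = 1
(r7,c7) = 7
(r1,c5) = 2
(r2,c2) = 1
(r4,c2) = 4
(r4,c4) = 2
(r4,c7) = 1
(r5,c2) = 3
(r6,c3) = 1
(r6,c7) = 3
(r1,c1) = 5
(r1,c7) = 6
(r2,c7) = 2
(r3,c2) = 6
(r3,c4) = 4
(r3,c7) = 5
(r1,c2) = 7
(r1,c3) = 4
(r1,c4) = 3
(r2,c1) = 4
(r2,c3) = 7
(r2,c4) = 6
(r3,c1) = 2

5 7 4 3 2 1 6 / 4 1 7 6 5 3 2 / 2 6 3 4 1 7 5 / 7 4 5 2 3 6 1 / 1 3 2 7 6 5 4 / 6 2 1 5 7 4 3 / 3 5 6 1 4 2 7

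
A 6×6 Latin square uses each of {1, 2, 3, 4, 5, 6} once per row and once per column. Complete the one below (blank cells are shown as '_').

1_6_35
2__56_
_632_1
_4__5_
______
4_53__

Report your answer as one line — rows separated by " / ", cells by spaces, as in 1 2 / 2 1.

(r1,c2): row 1 has {1,3,5,6}; column 2 has {4,6}, so it must be 2.
(r1,c4): row 1 has {1,2,3,5,6}; column 4 has {2,3,5}, so it must be 4.
(r3,c1): row 3 has {1,2,3,6}; column 1 has {1,2,4}, so it must be 5.
(r3,c5): row 3 has {1,2,3,5,6}; column 5 has {3,5,6}, so it must be 4.
(r6,c2): row 6 has {3,4,5}; column 2 has {2,4,6}, so it must be 1.
(r6,c5): row 6 has {1,3,4,5}; column 5 has {3,4,5,6}, so it must be 2.
(r6,c6): row 6 has {1,2,3,4,5}; column 6 has {1,5}, so it must be 6.
(r2,c2): row 2 has {2,5,6}; column 2 has {1,2,4,6}, so it must be 3.
(r2,c6): row 2 has {2,3,5,6}; column 6 has {1,5,6}, so it must be 4.
(r5,c2): row 5 is empty so far; column 2 has {1,2,3,4,6}, so it must be 5.
(r5,c5): row 5 has {5}; column 5 has {2,3,4,5,6}, so it must be 1.
(r2,c3): row 2 has {2,3,4,5,6}; column 3 has {3,5,6}, so it must be 1.
(r4,c3): row 4 has {4,5}; column 3 has {1,3,5,6}, so it must be 2.
(r4,c6): row 4 has {2,4,5}; column 6 has {1,4,5,6}, so it must be 3.
(r5,c3): row 5 has {1,5}; column 3 has {1,2,3,5,6}, so it must be 4.
(r5,c4): row 5 has {1,4,5}; column 4 has {2,3,4,5}, so it must be 6.
(r5,c6): row 5 has {1,4,5,6}; column 6 has {1,3,4,5,6}, so it must be 2.
(r4,c1): row 4 has {2,3,4,5}; column 1 has {1,2,4,5}, so it must be 6.
(r4,c4): row 4 has {2,3,4,5,6}; column 4 has {2,3,4,5,6}, so it must be 1.
(r5,c1): row 5 has {1,2,4,5,6}; column 1 has {1,2,4,5,6}, so it must be 3.

1 2 6 4 3 5 / 2 3 1 5 6 4 / 5 6 3 2 4 1 / 6 4 2 1 5 3 / 3 5 4 6 1 2 / 4 1 5 3 2 6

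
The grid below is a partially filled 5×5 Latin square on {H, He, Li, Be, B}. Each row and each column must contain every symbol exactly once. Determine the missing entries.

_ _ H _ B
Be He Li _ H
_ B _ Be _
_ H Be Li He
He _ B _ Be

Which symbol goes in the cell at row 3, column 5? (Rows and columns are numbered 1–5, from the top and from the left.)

Li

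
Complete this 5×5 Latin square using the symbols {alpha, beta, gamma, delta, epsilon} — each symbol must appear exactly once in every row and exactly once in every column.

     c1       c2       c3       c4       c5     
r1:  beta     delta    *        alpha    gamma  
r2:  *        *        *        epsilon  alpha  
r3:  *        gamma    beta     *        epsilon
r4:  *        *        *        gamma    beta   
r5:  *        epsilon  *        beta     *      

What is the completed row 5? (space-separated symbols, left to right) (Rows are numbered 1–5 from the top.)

gamma epsilon alpha beta delta

(r1,c3) = epsilon
(r2,c2) = beta
(r3,c4) = delta
(r4,c2) = alpha
(r4,c3) = delta
(r5,c5) = delta
(r2,c3) = gamma
(r3,c1) = alpha
(r4,c1) = epsilon
(r5,c1) = gamma
(r5,c3) = alpha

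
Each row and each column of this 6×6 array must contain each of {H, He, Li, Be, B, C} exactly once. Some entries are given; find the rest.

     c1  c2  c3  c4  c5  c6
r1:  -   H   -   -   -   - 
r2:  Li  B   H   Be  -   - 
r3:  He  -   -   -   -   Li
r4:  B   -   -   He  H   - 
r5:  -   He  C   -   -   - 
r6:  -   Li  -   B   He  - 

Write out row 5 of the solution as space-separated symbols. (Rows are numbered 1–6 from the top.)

H He C Li B Be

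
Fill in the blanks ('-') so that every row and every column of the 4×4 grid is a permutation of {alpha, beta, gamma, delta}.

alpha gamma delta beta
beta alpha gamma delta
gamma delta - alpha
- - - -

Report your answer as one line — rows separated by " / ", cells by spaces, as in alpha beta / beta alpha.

alpha gamma delta beta / beta alpha gamma delta / gamma delta beta alpha / delta beta alpha gamma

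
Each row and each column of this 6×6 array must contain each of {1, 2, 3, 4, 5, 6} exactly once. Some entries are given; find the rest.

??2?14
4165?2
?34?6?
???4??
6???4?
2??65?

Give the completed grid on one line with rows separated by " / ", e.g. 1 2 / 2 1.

5 6 2 3 1 4 / 4 1 6 5 3 2 / 1 3 4 2 6 5 / 3 5 1 4 2 6 / 6 2 5 1 4 3 / 2 4 3 6 5 1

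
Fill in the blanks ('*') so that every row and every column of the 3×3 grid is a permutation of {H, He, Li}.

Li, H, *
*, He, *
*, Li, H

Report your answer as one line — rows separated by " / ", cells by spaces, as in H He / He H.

Li H He / H He Li / He Li H

Cell (r1,c3): row 1 has {H,Li}; column 3 has {H} → He.
Cell (r2,c1): row 2 has {He}; column 1 has {Li} → H.
Cell (r2,c3): row 2 has {H,He}; column 3 has {H,He} → Li.
Cell (r3,c1): row 3 has {H,Li}; column 1 has {H,Li} → He.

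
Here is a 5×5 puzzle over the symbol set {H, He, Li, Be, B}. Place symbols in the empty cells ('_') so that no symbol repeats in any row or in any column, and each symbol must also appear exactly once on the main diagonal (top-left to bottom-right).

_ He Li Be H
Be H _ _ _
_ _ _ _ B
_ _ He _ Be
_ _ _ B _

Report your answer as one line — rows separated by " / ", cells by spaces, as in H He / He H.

B He Li Be H / Be H B He Li / He Li Be H B / H B He Li Be / Li Be H B He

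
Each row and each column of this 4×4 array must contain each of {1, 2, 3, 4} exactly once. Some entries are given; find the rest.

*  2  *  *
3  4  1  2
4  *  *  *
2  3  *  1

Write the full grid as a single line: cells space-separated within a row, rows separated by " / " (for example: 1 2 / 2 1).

1 2 3 4 / 3 4 1 2 / 4 1 2 3 / 2 3 4 1

(r1,c1): row 1 has {2}; column 1 has {2,3,4}, so it must be 1.
(r3,c2): row 3 has {4}; column 2 has {2,3,4}, so it must be 1.
(r3,c4): row 3 has {1,4}; column 4 has {1,2}, so it must be 3.
(r4,c3): row 4 has {1,2,3}; column 3 has {1}, so it must be 4.
(r1,c3): row 1 has {1,2}; column 3 has {1,4}, so it must be 3.
(r1,c4): row 1 has {1,2,3}; column 4 has {1,2,3}, so it must be 4.
(r3,c3): row 3 has {1,3,4}; column 3 has {1,3,4}, so it must be 2.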